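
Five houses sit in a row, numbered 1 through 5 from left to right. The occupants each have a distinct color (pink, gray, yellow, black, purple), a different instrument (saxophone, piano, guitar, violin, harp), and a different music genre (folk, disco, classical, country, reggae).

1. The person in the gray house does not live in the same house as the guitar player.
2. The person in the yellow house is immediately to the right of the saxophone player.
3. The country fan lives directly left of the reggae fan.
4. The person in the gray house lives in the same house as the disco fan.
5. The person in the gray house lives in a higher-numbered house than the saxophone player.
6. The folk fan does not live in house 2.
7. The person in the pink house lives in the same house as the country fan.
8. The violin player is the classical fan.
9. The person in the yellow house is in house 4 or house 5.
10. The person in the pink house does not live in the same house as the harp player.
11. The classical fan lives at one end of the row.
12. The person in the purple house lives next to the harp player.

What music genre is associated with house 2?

The person in the gray house is narrowed to house 4 or 5; consider each.
Placing it in house 4 leads to a contradiction, so it's in house 5.
Clue 4: the disco fan is in house 5.
So house 4 gets yellow for color.
The only music genre still possible for house 1 is classical.
Clue 2 places the saxophone player in house 3.
From clue 8, the violin player must be in house 1.
The only instrument still possible for house 5 is piano.
So house 2 gets country for music genre.
From clue 3, the reggae fan must be in house 3.
From clue 7, the person in the pink house must be in house 2.
From clue 10, the harp player must be in house 4.
From clue 12, the person in the purple house must be in house 3.
The only color still possible for house 1 is black.
House 2 instrument: only guitar fits.
So house 4 gets folk for music genre.
So: house 1 = black/violin/classical, house 2 = pink/guitar/country, house 3 = purple/saxophone/reggae, house 4 = yellow/harp/folk, house 5 = gray/piano/disco.

country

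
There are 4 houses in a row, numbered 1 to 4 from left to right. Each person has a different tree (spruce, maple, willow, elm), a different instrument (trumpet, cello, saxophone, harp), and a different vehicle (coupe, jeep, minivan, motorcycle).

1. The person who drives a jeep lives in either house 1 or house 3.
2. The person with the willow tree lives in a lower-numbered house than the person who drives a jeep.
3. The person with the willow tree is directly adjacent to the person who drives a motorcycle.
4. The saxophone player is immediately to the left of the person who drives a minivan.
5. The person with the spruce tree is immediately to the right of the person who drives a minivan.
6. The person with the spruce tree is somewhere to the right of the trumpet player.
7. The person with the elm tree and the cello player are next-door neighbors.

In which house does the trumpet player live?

2

From clue 2, the person who drives a jeep must be in house 3.
House 1's vehicle must be motorcycle (nothing else left).
That leaves minivan as the vehicle for house 2.
The only vehicle still possible for house 4 is coupe.
The person with the willow tree is in house 2 (clue 3).
The saxophone player is in house 1 (clue 4).
Clue 5 places the person with the spruce tree in house 3.
That leaves trumpet as the instrument for house 2.
That leaves cello as the instrument for house 3.
The only instrument still possible for house 4 is harp.
Clue 7 places the person with the elm tree in house 4.
The only tree still possible for house 1 is maple.
So: house 1 = maple/saxophone/motorcycle, house 2 = willow/trumpet/minivan, house 3 = spruce/cello/jeep, house 4 = elm/harp/coupe.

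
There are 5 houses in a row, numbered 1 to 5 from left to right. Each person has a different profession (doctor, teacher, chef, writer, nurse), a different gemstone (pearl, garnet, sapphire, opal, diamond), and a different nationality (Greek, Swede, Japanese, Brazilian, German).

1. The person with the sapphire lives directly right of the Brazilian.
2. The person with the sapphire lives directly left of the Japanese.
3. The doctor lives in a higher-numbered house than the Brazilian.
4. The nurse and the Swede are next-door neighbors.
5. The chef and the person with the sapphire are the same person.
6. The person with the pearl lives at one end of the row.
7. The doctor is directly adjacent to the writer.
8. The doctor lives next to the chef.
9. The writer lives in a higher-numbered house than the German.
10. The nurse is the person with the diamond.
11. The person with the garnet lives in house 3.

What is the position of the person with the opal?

The person with the garnet is in house 3 (clue 11).
The chef is narrowed to house 2 or 4; consider each.
Placing it in house 4 leads to a contradiction, so it's in house 2.
By clue 5, the person with the sapphire is in house 2.
By clue 8, the doctor is in house 3.
House 4 profession: only writer fits.
The Brazilian is in house 1 (clue 1).
By clue 2, the Japanese is in house 3.
House 4's gemstone must be opal (nothing else left).
So house 2 gets German for nationality.
House 5 nationality: only Greek fits.
Clue 4 places the nurse in house 5.
The person with the diamond is in house 5 (clue 10).
The only profession still possible for house 1 is teacher.
The only gemstone still possible for house 1 is pearl.
So house 4 gets Swede for nationality.
So: house 1 = teacher/pearl/Brazilian, house 2 = chef/sapphire/German, house 3 = doctor/garnet/Japanese, house 4 = writer/opal/Swede, house 5 = nurse/diamond/Greek.

4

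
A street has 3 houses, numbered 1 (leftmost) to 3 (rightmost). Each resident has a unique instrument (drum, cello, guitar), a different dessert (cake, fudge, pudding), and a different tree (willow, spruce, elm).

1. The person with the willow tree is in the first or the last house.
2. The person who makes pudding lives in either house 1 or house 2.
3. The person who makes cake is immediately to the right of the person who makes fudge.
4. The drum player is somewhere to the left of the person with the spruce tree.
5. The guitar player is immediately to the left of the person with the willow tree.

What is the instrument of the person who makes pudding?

drum

By clue 5, the guitar player is in house 2.
The person with the willow tree is in house 3 (clue 5).
House 3's instrument must be cello (nothing else left).
That leaves cake as the dessert for house 3.
The only tree still possible for house 1 is elm.
So house 2 gets spruce for tree.
The person who makes fudge is in house 2 (clue 3).
House 1 instrument: only drum fits.
The only dessert still possible for house 1 is pudding.
So: house 1 = drum/pudding/elm, house 2 = guitar/fudge/spruce, house 3 = cello/cake/willow.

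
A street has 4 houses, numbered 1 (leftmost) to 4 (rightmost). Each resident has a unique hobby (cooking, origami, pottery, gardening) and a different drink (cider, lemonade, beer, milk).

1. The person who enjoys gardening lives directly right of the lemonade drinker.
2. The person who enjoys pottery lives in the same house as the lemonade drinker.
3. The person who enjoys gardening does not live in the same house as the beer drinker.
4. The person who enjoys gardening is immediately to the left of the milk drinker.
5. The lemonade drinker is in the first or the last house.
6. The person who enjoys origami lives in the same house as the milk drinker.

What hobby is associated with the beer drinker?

From clue 5, the lemonade drinker must be in house 1.
The person who enjoys gardening is in house 2 (clue 1).
The person who enjoys pottery is in house 1 (clue 2).
By clue 4, the milk drinker is in house 3.
From clue 6, the person who enjoys origami must be in house 3.
The only hobby still possible for house 4 is cooking.
So house 2 gets cider for drink.
House 4 drink: only beer fits.
So: house 1 = pottery/lemonade, house 2 = gardening/cider, house 3 = origami/milk, house 4 = cooking/beer.

cooking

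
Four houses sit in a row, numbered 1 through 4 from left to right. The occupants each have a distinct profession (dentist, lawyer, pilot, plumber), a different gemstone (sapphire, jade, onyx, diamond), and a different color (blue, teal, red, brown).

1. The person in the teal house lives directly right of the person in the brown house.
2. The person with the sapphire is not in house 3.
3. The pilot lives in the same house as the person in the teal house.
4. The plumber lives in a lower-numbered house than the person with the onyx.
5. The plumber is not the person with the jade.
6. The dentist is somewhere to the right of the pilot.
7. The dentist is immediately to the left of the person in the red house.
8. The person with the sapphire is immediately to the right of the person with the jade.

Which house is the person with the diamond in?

1

By clue 7, the dentist is in house 3.
Clue 7 places the person in the red house in house 4.
That leaves plumber as the profession for house 1.
The only profession still possible for house 2 is pilot.
House 4's profession must be lawyer (nothing else left).
From clue 3, the person in the teal house must be in house 2.
The person with the jade is in house 3 (clue 5).
Clue 8 places the person with the sapphire in house 4.
So house 1 gets diamond for gemstone.
House 2's gemstone must be onyx (nothing else left).
So house 1 gets brown for color.
The only color still possible for house 3 is blue.
So: house 1 = plumber/diamond/brown, house 2 = pilot/onyx/teal, house 3 = dentist/jade/blue, house 4 = lawyer/sapphire/red.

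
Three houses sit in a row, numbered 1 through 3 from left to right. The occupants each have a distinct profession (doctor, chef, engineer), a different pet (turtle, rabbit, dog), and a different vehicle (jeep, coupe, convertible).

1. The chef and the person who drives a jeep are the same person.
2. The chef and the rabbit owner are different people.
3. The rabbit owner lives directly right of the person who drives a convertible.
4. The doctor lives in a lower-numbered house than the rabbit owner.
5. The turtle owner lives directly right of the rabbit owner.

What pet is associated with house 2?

By clue 5, the turtle owner is in house 3.
Clue 5: the rabbit owner is in house 2.
House 1 pet: only dog fits.
The person who drives a convertible is in house 1 (clue 3).
From clue 4, the doctor must be in house 1.
That leaves engineer as the profession for house 2.
So house 3 gets chef for profession.
Clue 1: the person who drives a jeep is in house 3.
The only vehicle still possible for house 2 is coupe.
So: house 1 = doctor/dog/convertible, house 2 = engineer/rabbit/coupe, house 3 = chef/turtle/jeep.

rabbit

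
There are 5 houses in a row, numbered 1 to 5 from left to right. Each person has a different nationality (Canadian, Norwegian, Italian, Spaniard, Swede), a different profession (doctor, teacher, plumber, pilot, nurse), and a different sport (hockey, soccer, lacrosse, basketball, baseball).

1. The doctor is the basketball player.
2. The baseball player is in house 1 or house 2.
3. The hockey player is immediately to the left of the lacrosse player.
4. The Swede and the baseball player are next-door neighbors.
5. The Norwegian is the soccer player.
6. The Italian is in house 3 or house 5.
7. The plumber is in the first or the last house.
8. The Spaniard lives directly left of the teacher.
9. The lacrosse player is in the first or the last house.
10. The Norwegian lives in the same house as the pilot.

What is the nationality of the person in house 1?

Canadian

By clue 9, the lacrosse player is in house 5.
The hockey player is in house 4 (clue 3).
The Italian is narrowed to house 3 or 5; consider each.
Placing it in house 3 leads to a contradiction, so it's in house 5.
The plumber is narrowed to house 1 or 5; consider each.
Placing it in house 5 leads to a contradiction, so it's in house 1.
House 1 sport: only baseball fits.
Clue 4 places the Swede in house 2.
Clue 5: the soccer player is in house 3.
By clue 10, the pilot is in house 3.
That leaves Norwegian as the nationality for house 3.
So house 2 gets basketball for sport.
That leaves doctor as the profession for house 2.
That leaves nurse as the profession for house 4.
House 5 profession: only teacher fits.
From clue 8, the Spaniard must be in house 4.
That leaves Canadian as the nationality for house 1.
So: house 1 = Canadian/plumber/baseball, house 2 = Swede/doctor/basketball, house 3 = Norwegian/pilot/soccer, house 4 = Spaniard/nurse/hockey, house 5 = Italian/teacher/lacrosse.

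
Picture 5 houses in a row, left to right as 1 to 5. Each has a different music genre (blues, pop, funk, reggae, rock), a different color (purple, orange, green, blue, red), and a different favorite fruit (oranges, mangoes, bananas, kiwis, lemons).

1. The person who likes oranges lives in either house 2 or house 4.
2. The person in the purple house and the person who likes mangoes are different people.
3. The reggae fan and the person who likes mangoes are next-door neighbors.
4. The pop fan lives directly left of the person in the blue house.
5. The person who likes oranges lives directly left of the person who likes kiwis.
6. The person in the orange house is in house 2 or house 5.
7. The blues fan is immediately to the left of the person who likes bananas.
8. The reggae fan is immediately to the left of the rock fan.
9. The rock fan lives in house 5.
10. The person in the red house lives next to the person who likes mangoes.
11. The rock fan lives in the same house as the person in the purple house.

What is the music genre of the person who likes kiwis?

The rock fan is in house 5 (clue 9).
Clue 11: the person in the purple house is in house 5.
The only color still possible for house 2 is orange.
Clue 8: the reggae fan is in house 4.
That leaves lemons as the favorite fruit for house 1.
Clue 3: the person who likes mangoes is in house 3.
Clue 10 places the person in the red house in house 4.
The only color still possible for house 1 is green.
That leaves blue as the color for house 3.
The only favorite fruit still possible for house 5 is kiwis.
From clue 4, the pop fan must be in house 2.
By clue 5, the person who likes oranges is in house 4.
So house 2 gets bananas for favorite fruit.
From clue 7, the blues fan must be in house 1.
House 3 music genre: only funk fits.
So: house 1 = blues/green/lemons, house 2 = pop/orange/bananas, house 3 = funk/blue/mangoes, house 4 = reggae/red/oranges, house 5 = rock/purple/kiwis.

rock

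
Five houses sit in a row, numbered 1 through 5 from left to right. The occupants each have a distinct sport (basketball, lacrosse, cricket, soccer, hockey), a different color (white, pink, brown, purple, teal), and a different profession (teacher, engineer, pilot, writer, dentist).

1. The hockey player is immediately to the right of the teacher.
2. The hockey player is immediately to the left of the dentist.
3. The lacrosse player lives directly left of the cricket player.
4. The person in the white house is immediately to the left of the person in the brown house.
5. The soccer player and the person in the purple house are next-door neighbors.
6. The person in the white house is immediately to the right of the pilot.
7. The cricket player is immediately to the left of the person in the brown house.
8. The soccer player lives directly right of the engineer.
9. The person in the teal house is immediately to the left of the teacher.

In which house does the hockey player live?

The hockey player is narrowed to house 3 or 4; consider each.
Placing it in house 4 leads to a contradiction, so it's in house 3.
By clue 1, the teacher is in house 2.
Clue 2: the dentist is in house 4.
By clue 9, the person in the teal house is in house 1.
House 5 profession: only writer fits.
From clue 3, the lacrosse player must be in house 1.
The cricket player is in house 2 (clue 3).
By clue 7, the person in the brown house is in house 3.
The only sport still possible for house 4 is soccer.
That leaves basketball as the sport for house 5.
By clue 4, the person in the white house is in house 2.
By clue 5, the person in the purple house is in house 5.
The pilot is in house 1 (clue 6).
From clue 8, the engineer must be in house 3.
House 4 color: only pink fits.
So: house 1 = lacrosse/teal/pilot, house 2 = cricket/white/teacher, house 3 = hockey/brown/engineer, house 4 = soccer/pink/dentist, house 5 = basketball/purple/writer.

3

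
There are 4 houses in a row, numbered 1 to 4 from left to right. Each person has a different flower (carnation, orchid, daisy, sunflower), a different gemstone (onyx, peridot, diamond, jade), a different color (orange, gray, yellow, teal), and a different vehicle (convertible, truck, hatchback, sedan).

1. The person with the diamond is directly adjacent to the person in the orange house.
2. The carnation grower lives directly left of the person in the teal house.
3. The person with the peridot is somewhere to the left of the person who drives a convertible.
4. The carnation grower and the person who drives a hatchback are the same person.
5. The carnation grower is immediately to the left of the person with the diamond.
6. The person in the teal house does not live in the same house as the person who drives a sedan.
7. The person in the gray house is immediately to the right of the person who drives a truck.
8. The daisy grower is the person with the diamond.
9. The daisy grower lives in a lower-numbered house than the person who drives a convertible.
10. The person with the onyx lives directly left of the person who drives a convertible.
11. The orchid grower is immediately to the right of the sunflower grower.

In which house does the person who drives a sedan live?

3

House 4's flower must be orchid (nothing else left).
From clue 11, the sunflower grower must be in house 3.
House 1's flower must be carnation (nothing else left).
So house 2 gets daisy for flower.
The only gemstone still possible for house 4 is jade.
From clue 2, the person in the teal house must be in house 2.
From clue 4, the person who drives a hatchback must be in house 1.
Clue 5: the person with the diamond is in house 2.
House 1's gemstone must be peridot (nothing else left).
House 3's gemstone must be onyx (nothing else left).
House 2 vehicle: only truck fits.
The person in the gray house is in house 3 (clue 7).
Clue 10 places the person who drives a convertible in house 4.
House 4's color must be yellow (nothing else left).
So house 3 gets sedan for vehicle.
House 1's color must be orange (nothing else left).
So: house 1 = carnation/peridot/orange/hatchback, house 2 = daisy/diamond/teal/truck, house 3 = sunflower/onyx/gray/sedan, house 4 = orchid/jade/yellow/convertible.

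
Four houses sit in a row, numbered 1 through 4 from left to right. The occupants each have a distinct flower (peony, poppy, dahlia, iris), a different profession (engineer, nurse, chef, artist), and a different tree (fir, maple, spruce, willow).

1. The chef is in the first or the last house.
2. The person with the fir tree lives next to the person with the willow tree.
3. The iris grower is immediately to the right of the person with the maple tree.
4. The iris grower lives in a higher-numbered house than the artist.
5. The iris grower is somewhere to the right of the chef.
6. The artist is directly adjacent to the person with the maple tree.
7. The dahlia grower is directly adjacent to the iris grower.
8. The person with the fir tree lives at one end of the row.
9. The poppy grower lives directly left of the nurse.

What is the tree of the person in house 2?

willow

The chef is in house 1 (clue 5).
The iris grower is narrowed to house 3 or 4; consider each.
Placing it in house 3 leads to a contradiction, so it's in house 4.
By clue 3, the person with the maple tree is in house 3.
From clue 6, the artist must be in house 2.
From clue 7, the dahlia grower must be in house 3.
The only tree still possible for house 2 is willow.
Clue 2: the person with the fir tree is in house 1.
From clue 9, the poppy grower must be in house 2.
By clue 9, the nurse is in house 3.
House 1 flower: only peony fits.
That leaves engineer as the profession for house 4.
The only tree still possible for house 4 is spruce.
So: house 1 = peony/chef/fir, house 2 = poppy/artist/willow, house 3 = dahlia/nurse/maple, house 4 = iris/engineer/spruce.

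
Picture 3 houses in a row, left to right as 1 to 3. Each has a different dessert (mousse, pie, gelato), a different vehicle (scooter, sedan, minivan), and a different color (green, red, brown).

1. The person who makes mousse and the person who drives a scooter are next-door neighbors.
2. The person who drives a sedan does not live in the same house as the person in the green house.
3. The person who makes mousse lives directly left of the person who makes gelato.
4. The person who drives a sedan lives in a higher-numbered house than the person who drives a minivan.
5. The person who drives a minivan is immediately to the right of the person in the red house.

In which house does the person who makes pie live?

By clue 5, the person who drives a minivan is in house 2.
From clue 5, the person in the red house must be in house 1.
That leaves scooter as the vehicle for house 1.
So house 3 gets sedan for vehicle.
By clue 1, the person who makes mousse is in house 2.
Clue 2 places the person in the green house in house 2.
Clue 3: the person who makes gelato is in house 3.
House 1's dessert must be pie (nothing else left).
So house 3 gets brown for color.
So: house 1 = pie/scooter/red, house 2 = mousse/minivan/green, house 3 = gelato/sedan/brown.

1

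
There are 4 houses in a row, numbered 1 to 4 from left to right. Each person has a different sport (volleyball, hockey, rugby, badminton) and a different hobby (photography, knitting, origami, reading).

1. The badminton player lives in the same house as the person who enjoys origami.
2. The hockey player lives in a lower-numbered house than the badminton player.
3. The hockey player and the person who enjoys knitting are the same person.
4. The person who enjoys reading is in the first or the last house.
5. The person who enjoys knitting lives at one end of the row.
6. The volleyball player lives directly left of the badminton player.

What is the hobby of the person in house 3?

The person who enjoys knitting is in house 1 (clue 5).
House 4 hobby: only reading fits.
The hockey player is in house 1 (clue 3).
House 4's sport must be rugby (nothing else left).
The badminton player is in house 3 (clue 6).
House 2's sport must be volleyball (nothing else left).
Clue 1: the person who enjoys origami is in house 3.
The only hobby still possible for house 2 is photography.
So: house 1 = hockey/knitting, house 2 = volleyball/photography, house 3 = badminton/origami, house 4 = rugby/reading.

origami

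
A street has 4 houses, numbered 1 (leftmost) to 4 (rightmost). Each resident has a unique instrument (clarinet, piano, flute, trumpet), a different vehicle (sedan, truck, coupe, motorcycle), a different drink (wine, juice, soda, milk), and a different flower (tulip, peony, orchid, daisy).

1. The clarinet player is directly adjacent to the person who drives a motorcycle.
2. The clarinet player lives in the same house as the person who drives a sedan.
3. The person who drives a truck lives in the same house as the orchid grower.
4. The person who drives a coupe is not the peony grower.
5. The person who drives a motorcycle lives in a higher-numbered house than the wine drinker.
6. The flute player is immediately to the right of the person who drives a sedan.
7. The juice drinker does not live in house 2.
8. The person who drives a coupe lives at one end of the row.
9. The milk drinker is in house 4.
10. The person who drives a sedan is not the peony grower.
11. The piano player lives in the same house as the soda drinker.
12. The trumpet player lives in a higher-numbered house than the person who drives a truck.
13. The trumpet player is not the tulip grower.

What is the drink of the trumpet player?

Clue 9: the milk drinker is in house 4.
The person who drives a coupe is narrowed to house 1 or 4; consider each.
Placing it in house 1 leads to a contradiction, so it's in house 4.
The person who drives a motorcycle is narrowed to house 2 or 3; consider each.
Placing it in house 2 leads to a contradiction, so it's in house 3.
From clue 1, the clarinet player must be in house 2.
The person who drives a sedan is in house 2 (clue 2).
The flute player is in house 3 (clue 6).
House 1's instrument must be piano (nothing else left).
House 4 instrument: only trumpet fits.
That leaves truck as the vehicle for house 1.
The orchid grower is in house 1 (clue 3).
Clue 11: the soda drinker is in house 1.
So house 2 gets wine for drink.
The only drink still possible for house 3 is juice.
House 4's flower must be daisy (nothing else left).
House 2's flower must be tulip (nothing else left).
House 3 flower: only peony fits.
So: house 1 = piano/truck/soda/orchid, house 2 = clarinet/sedan/wine/tulip, house 3 = flute/motorcycle/juice/peony, house 4 = trumpet/coupe/milk/daisy.

milk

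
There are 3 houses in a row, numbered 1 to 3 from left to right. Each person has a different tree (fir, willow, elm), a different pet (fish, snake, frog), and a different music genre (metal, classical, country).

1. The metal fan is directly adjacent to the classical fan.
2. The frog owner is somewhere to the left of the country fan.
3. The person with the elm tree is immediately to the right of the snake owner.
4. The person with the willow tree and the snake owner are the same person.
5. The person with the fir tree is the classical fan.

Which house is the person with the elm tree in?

3

That leaves fish as the pet for house 3.
The person with the elm tree is narrowed to house 2 or 3; consider each.
Placing it in house 2 leads to a contradiction, so it's in house 3.
Clue 3 places the snake owner in house 2.
By clue 4, the person with the willow tree is in house 2.
So house 1 gets fir for tree.
That leaves frog as the pet for house 1.
Clue 5: the classical fan is in house 1.
Clue 1: the metal fan is in house 2.
The only music genre still possible for house 3 is country.
So: house 1 = fir/frog/classical, house 2 = willow/snake/metal, house 3 = elm/fish/country.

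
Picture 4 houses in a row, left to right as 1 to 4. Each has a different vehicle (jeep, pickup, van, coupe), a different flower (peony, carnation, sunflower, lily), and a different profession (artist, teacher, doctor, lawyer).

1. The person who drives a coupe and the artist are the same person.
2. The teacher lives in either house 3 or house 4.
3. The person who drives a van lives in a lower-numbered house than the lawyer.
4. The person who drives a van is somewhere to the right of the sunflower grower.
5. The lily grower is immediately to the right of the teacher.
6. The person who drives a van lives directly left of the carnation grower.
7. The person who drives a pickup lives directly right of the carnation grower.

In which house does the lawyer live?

4

Clue 5: the lily grower is in house 4.
From clue 5, the teacher must be in house 3.
From clue 7, the person who drives a pickup must be in house 4.
Clue 7: the carnation grower is in house 3.
From clue 3, the lawyer must be in house 4.
By clue 6, the person who drives a van is in house 2.
So house 1 gets coupe for vehicle.
That leaves jeep as the vehicle for house 3.
The artist is in house 1 (clue 1).
From clue 4, the sunflower grower must be in house 1.
House 2's flower must be peony (nothing else left).
So house 2 gets doctor for profession.
So: house 1 = coupe/sunflower/artist, house 2 = van/peony/doctor, house 3 = jeep/carnation/teacher, house 4 = pickup/lily/lawyer.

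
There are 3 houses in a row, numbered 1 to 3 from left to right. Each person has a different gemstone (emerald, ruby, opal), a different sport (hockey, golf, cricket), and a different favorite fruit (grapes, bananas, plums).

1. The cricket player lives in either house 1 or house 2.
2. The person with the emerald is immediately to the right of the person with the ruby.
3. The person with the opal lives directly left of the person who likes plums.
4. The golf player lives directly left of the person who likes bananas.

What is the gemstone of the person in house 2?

ruby

The only gemstone still possible for house 3 is emerald.
House 3's sport must be hockey (nothing else left).
House 1's favorite fruit must be grapes (nothing else left).
From clue 2, the person with the ruby must be in house 2.
That leaves opal as the gemstone for house 1.
The person who likes plums is in house 2 (clue 3).
House 3's favorite fruit must be bananas (nothing else left).
By clue 4, the golf player is in house 2.
House 1 sport: only cricket fits.
So: house 1 = opal/cricket/grapes, house 2 = ruby/golf/plums, house 3 = emerald/hockey/bananas.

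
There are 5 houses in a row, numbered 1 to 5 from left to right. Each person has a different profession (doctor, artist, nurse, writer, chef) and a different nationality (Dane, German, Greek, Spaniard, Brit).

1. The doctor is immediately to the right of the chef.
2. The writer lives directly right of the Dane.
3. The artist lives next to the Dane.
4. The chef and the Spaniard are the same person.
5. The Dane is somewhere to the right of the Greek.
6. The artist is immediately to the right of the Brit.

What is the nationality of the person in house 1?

House 5 nationality: only German fits.
The writer is narrowed to house 3 or 4 or 5; consider each.
Placing it in house 3 and house 4 leads to a contradiction, so it's in house 5.
The Dane is in house 4 (clue 2).
The only nationality still possible for house 2 is Brit.
House 1's profession must be chef (nothing else left).
House 3 profession: only artist fits.
The doctor is in house 2 (clue 1).
The Spaniard is in house 1 (clue 4).
House 4's profession must be nurse (nothing else left).
So house 3 gets Greek for nationality.
So: house 1 = chef/Spaniard, house 2 = doctor/Brit, house 3 = artist/Greek, house 4 = nurse/Dane, house 5 = writer/German.

Spaniard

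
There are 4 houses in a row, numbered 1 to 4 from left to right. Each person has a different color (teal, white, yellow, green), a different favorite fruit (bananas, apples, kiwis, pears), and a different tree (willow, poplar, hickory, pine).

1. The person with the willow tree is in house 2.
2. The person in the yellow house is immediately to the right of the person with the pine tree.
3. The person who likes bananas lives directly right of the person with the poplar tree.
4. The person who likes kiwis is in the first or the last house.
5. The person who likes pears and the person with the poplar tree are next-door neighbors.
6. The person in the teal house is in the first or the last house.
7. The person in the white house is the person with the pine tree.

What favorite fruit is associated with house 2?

pears

The person with the willow tree is in house 2 (clue 1).
The only tree still possible for house 4 is hickory.
So house 3 gets apples for favorite fruit.
So house 1 gets kiwis for favorite fruit.
The person in the teal house is narrowed to house 1 or 4; consider each.
Placing it in house 1 leads to a contradiction, so it's in house 4.
The only color still possible for house 2 is yellow.
From clue 2, the person with the pine tree must be in house 1.
Clue 7: the person in the white house is in house 1.
The only color still possible for house 3 is green.
House 3's tree must be poplar (nothing else left).
By clue 3, the person who likes bananas is in house 4.
The only favorite fruit still possible for house 2 is pears.
So: house 1 = white/kiwis/pine, house 2 = yellow/pears/willow, house 3 = green/apples/poplar, house 4 = teal/bananas/hickory.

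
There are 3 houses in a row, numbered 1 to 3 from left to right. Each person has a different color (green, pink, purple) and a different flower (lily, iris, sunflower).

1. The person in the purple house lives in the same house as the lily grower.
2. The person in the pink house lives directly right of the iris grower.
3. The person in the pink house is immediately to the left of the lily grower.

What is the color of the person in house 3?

Clue 3: the person in the pink house is in house 2.
By clue 3, the lily grower is in house 3.
From clue 1, the person in the purple house must be in house 3.
The iris grower is in house 1 (clue 2).
That leaves green as the color for house 1.
House 2 flower: only sunflower fits.
So: house 1 = green/iris, house 2 = pink/sunflower, house 3 = purple/lily.

purple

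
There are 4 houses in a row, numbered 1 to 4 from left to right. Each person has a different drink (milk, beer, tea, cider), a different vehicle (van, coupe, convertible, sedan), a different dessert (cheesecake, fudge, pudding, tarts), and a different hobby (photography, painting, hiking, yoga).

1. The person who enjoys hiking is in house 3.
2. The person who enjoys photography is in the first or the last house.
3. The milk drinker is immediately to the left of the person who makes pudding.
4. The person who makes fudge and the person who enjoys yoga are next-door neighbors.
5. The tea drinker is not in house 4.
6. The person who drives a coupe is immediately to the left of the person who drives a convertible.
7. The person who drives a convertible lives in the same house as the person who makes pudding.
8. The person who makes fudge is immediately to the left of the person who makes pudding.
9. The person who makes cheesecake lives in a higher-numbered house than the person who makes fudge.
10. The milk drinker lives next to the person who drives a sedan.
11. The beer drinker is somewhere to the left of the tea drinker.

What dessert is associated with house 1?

tarts

Clue 1 places the person who enjoys hiking in house 3.
House 4's drink must be cider (nothing else left).
The beer drinker is narrowed to house 1 or 2; consider each.
Placing it in house 2 leads to a contradiction, so it's in house 1.
So house 1 gets tarts for dessert.
So house 2 gets fudge for dessert.
Clue 4: the person who enjoys yoga is in house 1.
Clue 8: the person who makes pudding is in house 3.
The only dessert still possible for house 4 is cheesecake.
That leaves painting as the hobby for house 2.
House 4 hobby: only photography fits.
From clue 3, the milk drinker must be in house 2.
By clue 7, the person who drives a convertible is in house 3.
So house 3 gets tea for drink.
House 1's vehicle must be sedan (nothing else left).
The only vehicle still possible for house 4 is van.
House 2 vehicle: only coupe fits.
So: house 1 = beer/sedan/tarts/yoga, house 2 = milk/coupe/fudge/painting, house 3 = tea/convertible/pudding/hiking, house 4 = cider/van/cheesecake/photography.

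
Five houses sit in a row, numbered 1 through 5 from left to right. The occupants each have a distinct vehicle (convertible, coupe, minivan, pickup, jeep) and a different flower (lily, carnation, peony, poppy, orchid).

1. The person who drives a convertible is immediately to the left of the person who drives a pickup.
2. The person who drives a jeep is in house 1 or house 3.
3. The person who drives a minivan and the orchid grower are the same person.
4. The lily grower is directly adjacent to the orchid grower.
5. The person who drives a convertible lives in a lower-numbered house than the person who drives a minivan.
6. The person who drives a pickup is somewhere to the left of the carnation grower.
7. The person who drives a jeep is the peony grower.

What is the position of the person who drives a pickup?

3

The person who drives a jeep is narrowed to house 1 or 3; consider each.
Placing it in house 3 leads to a contradiction, so it's in house 1.
The peony grower is in house 1 (clue 7).
The person who drives a convertible is narrowed to house 2 or 3; consider each.
Placing it in house 3 leads to a contradiction, so it's in house 2.
The person who drives a pickup is in house 3 (clue 1).
House 2's flower must be poppy (nothing else left).
House 3's flower must be lily (nothing else left).
The orchid grower is in house 4 (clue 4).
House 5's flower must be carnation (nothing else left).
Clue 3: the person who drives a minivan is in house 4.
That leaves coupe as the vehicle for house 5.
So: house 1 = jeep/peony, house 2 = convertible/poppy, house 3 = pickup/lily, house 4 = minivan/orchid, house 5 = coupe/carnation.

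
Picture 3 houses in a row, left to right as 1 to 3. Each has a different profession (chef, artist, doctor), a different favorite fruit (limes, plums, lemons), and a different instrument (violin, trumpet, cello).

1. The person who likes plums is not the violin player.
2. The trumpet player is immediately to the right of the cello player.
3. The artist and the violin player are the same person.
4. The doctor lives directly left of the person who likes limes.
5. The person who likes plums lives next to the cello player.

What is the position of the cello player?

1

The doctor is narrowed to house 1 or 2; consider each.
Placing it in house 1 leads to a contradiction, so it's in house 2.
Clue 4 places the person who likes limes in house 3.
The artist is narrowed to house 1 or 3; consider each.
Placing it in house 1 leads to a contradiction, so it's in house 3.
Clue 3: the violin player is in house 3.
House 1's profession must be chef (nothing else left).
The only instrument still possible for house 1 is cello.
House 2's instrument must be trumpet (nothing else left).
From clue 5, the person who likes plums must be in house 2.
The only favorite fruit still possible for house 1 is lemons.
So: house 1 = chef/lemons/cello, house 2 = doctor/plums/trumpet, house 3 = artist/limes/violin.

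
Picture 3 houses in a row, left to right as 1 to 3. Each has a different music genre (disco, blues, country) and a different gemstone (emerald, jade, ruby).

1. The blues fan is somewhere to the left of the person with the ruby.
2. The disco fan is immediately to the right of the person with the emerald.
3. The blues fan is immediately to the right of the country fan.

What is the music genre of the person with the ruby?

disco

The blues fan is in house 2 (clue 3).
Clue 3: the country fan is in house 1.
That leaves disco as the music genre for house 3.
The person with the ruby is in house 3 (clue 1).
The person with the emerald is in house 2 (clue 2).
That leaves jade as the gemstone for house 1.
So: house 1 = country/jade, house 2 = blues/emerald, house 3 = disco/ruby.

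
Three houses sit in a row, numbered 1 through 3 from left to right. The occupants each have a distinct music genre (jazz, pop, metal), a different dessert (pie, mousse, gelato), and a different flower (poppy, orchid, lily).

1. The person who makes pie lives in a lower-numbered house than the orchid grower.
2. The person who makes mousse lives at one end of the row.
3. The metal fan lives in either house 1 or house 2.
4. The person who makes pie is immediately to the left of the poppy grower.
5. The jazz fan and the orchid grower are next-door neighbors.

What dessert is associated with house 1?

So house 1 gets lily for flower.
The metal fan is narrowed to house 1 or 2; consider each.
Placing it in house 2 leads to a contradiction, so it's in house 1.
The jazz fan is narrowed to house 2 or 3; consider each.
Placing it in house 3 leads to a contradiction, so it's in house 2.
Clue 5: the orchid grower is in house 3.
That leaves pop as the music genre for house 3.
So house 2 gets poppy for flower.
From clue 4, the person who makes pie must be in house 1.
House 2's dessert must be gelato (nothing else left).
The only dessert still possible for house 3 is mousse.
So: house 1 = metal/pie/lily, house 2 = jazz/gelato/poppy, house 3 = pop/mousse/orchid.

pie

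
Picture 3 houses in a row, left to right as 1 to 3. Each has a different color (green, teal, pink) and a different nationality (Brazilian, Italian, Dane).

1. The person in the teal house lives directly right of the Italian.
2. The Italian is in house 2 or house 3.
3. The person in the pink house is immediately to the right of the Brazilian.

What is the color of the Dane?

The Italian is in house 2 (clue 2).
House 1's color must be green (nothing else left).
That leaves Dane as the nationality for house 3.
Clue 1: the person in the teal house is in house 3.
Clue 3 places the person in the pink house in house 2.
So house 1 gets Brazilian for nationality.
So: house 1 = green/Brazilian, house 2 = pink/Italian, house 3 = teal/Dane.

teal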